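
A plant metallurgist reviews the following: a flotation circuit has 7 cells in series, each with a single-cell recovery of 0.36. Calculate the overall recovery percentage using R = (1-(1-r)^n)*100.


95.602%

Complement of single-cell recovery:
1 - r = 1 - 0.36 = 0.64
Raise to power n:
(1 - r)^7 = 0.64^7 = 0.04398046511
Overall recovery:
R = (1 - 0.04398046511) * 100
= 95.602%


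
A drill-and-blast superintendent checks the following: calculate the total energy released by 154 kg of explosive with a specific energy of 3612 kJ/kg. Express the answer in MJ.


556.248 MJ

Energy = mass * specific_energy / 1000
= 154 * 3612 / 1000
= 556248 / 1000
= 556.248 MJ


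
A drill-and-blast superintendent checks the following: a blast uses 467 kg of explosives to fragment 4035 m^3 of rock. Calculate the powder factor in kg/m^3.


0.1157 kg/m^3

Powder factor = explosive mass / rock volume
= 467 / 4035
= 0.1157 kg/m^3


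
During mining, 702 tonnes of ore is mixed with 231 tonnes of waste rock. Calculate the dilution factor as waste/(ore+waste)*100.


Total material = ore + waste
= 702 + 231 = 933 tonnes
Dilution = waste / total * 100
= 231 / 933 * 100
= 0.2475884244 * 100
= 24.7588%

24.7588%


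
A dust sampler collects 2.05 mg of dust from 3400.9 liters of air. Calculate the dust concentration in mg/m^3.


Convert liters to m^3: 1 m^3 = 1000 L
Concentration = mass / volume * 1000
= 2.05 / 3400.9 * 1000
= 0.0006027816166 * 1000
= 0.6028 mg/m^3

0.6028 mg/m^3


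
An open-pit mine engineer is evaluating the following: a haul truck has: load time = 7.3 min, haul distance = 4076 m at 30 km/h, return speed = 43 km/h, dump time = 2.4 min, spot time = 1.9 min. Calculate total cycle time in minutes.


Convert haul speed to m/min: 30 * 1000/60 = 500 m/min
Haul time = 4076 / 500 = 8.152 min
Convert return speed to m/min: 43 * 1000/60 = 716.6666667 m/min
Return time = 4076 / 716.6666667 = 5.68744186 min
Total cycle time:
= 7.3 + 8.152 + 2.4 + 5.68744186 + 1.9
= 25.4394 min

25.4394 min


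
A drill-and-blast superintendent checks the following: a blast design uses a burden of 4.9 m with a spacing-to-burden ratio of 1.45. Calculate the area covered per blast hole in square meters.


34.8145 m^2

First, find the spacing:
Spacing = burden * ratio = 4.9 * 1.45
= 7.105 m
Then, calculate the area:
Area = burden * spacing = 4.9 * 7.105
= 34.8145 m^2


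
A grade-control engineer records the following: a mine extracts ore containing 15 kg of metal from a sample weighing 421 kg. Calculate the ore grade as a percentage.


Ore grade = (metal mass / ore mass) * 100
= (15 / 421) * 100
= 0.03562945368 * 100
= 3.5629%

3.5629%


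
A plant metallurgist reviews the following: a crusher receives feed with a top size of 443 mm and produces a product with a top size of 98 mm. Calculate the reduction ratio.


4.5204

Reduction ratio = feed size / product size
= 443 / 98
= 4.5204


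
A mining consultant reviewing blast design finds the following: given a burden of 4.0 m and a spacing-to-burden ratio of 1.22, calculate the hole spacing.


4.88 m

Spacing = burden * ratio
= 4.0 * 1.22
= 4.88 m


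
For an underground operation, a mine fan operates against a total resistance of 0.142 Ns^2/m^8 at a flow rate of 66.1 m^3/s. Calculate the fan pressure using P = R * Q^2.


Compute Q^2:
Q^2 = 66.1^2 = 4369.21
Compute pressure:
P = R * Q^2 = 0.142 * 4369.21
= 620.4278 Pa

620.4278 Pa


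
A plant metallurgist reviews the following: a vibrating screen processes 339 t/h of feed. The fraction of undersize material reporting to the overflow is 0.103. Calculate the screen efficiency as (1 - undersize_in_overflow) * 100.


Screen efficiency = (1 - fraction of undersize in overflow) * 100
= (1 - 0.103) * 100
= 0.897 * 100
= 89.7%

89.7%


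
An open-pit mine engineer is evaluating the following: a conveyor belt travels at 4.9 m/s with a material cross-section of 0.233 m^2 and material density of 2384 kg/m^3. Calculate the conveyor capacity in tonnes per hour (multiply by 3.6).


Volumetric flow = speed * area
= 4.9 * 0.233 = 1.1417 m^3/s
Mass flow = volumetric * density
= 1.1417 * 2384 = 2721.8128 kg/s
Convert to t/h: multiply by 3.6
Capacity = 2721.8128 * 3.6
= 9798.5261 t/h

9798.5261 t/h


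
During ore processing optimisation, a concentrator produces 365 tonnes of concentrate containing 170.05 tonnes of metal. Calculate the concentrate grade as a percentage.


46.589%

Grade = (metal in concentrate / concentrate mass) * 100
= (170.05 / 365) * 100
= 0.465890411 * 100
= 46.589%


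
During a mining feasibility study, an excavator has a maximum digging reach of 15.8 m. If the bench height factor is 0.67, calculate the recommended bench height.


10.586 m

Bench height = reach * factor
= 15.8 * 0.67
= 10.586 m


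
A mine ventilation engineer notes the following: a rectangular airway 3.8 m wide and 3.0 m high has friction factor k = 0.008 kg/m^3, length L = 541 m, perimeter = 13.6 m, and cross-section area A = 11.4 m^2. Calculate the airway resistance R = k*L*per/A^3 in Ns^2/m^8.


Compute the numerator:
k * L * per = 0.008 * 541 * 13.6
= 58.8608
Compute the denominator:
A^3 = 11.4^3 = 1481.544
Resistance:
R = 58.8608 / 1481.544
= 0.0397 Ns^2/m^8

0.0397 Ns^2/m^8


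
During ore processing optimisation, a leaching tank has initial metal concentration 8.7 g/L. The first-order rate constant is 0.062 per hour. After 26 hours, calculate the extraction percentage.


80.0512%

Compute the exponent:
-k * t = -0.062 * 26 = -1.612
Remaining concentration:
C = 8.7 * exp(-1.612)
= 8.7 * 0.1994882384
= 1.735547674 g/L
Extracted = 8.7 - 1.735547674 = 6.964452326 g/L
Extraction % = 6.964452326 / 8.7 * 100
= 80.0512%


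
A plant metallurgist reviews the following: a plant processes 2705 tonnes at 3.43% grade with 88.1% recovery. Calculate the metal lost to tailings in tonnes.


Total metal in feed:
= 2705 * 3.43 / 100 = 92.7815 tonnes
Metal recovered:
= 92.7815 * 88.1 / 100 = 81.7405015 tonnes
Metal lost to tailings:
= 92.7815 - 81.7405015
= 11.041 tonnes

11.041 tonnes


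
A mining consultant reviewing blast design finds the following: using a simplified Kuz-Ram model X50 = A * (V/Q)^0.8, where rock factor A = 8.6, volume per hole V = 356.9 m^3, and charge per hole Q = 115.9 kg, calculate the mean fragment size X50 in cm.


21.148 cm

Compute V/Q:
V/Q = 356.9 / 115.9 = 3.079378775
Raise to the power 0.8:
(V/Q)^0.8 = 3.079378775^0.8 = 2.459067724
Multiply by A:
X50 = 8.6 * 2.459067724
= 21.148 cm


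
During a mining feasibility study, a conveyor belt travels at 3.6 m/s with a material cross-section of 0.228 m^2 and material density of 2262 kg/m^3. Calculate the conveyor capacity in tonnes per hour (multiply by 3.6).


Volumetric flow = speed * area
= 3.6 * 0.228 = 0.8208 m^3/s
Mass flow = volumetric * density
= 0.8208 * 2262 = 1856.6496 kg/s
Convert to t/h: multiply by 3.6
Capacity = 1856.6496 * 3.6
= 6683.9386 t/h

6683.9386 t/h


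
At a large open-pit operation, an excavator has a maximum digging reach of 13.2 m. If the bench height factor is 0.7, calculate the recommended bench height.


Bench height = reach * factor
= 13.2 * 0.7
= 9.24 m

9.24 m


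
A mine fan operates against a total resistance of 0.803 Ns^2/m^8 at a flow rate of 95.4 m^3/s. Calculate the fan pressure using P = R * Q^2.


Compute Q^2:
Q^2 = 95.4^2 = 9101.16
Compute pressure:
P = R * Q^2 = 0.803 * 9101.16
= 7308.2315 Pa

7308.2315 Pa


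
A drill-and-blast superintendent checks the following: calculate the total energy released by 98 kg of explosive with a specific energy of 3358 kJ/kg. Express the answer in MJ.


329.084 MJ

Energy = mass * specific_energy / 1000
= 98 * 3358 / 1000
= 329084 / 1000
= 329.084 MJ


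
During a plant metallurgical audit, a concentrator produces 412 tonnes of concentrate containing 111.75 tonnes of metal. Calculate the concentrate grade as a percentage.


Grade = (metal in concentrate / concentrate mass) * 100
= (111.75 / 412) * 100
= 0.2712378641 * 100
= 27.1238%

27.1238%


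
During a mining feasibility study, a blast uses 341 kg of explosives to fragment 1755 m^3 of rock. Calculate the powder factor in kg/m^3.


0.1943 kg/m^3

Powder factor = explosive mass / rock volume
= 341 / 1755
= 0.1943 kg/m^3


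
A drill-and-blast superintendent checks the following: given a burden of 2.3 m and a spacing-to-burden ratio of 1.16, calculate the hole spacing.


2.668 m

Spacing = burden * ratio
= 2.3 * 1.16
= 2.668 m


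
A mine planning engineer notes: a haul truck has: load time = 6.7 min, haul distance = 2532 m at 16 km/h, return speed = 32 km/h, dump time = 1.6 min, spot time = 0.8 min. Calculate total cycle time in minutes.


23.3425 min

Convert haul speed to m/min: 16 * 1000/60 = 266.6666667 m/min
Haul time = 2532 / 266.6666667 = 9.495 min
Convert return speed to m/min: 32 * 1000/60 = 533.3333333 m/min
Return time = 2532 / 533.3333333 = 4.7475 min
Total cycle time:
= 6.7 + 9.495 + 1.6 + 4.7475 + 0.8
= 23.3425 min


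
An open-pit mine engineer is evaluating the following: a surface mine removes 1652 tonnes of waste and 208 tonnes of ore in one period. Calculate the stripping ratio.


Stripping ratio = waste tonnage / ore tonnage
= 1652 / 208
= 7.9423

7.9423


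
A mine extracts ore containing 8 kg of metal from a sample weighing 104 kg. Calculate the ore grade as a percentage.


Ore grade = (metal mass / ore mass) * 100
= (8 / 104) * 100
= 0.07692307692 * 100
= 7.6923%

7.6923%


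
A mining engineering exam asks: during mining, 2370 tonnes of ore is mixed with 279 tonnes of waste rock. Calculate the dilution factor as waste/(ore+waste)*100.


Total material = ore + waste
= 2370 + 279 = 2649 tonnes
Dilution = waste / total * 100
= 279 / 2649 * 100
= 0.1053227633 * 100
= 10.5323%

10.5323%


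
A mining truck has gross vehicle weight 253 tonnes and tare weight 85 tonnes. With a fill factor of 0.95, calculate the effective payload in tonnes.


Maximum payload = gross - tare
= 253 - 85 = 168 tonnes
Effective payload = max payload * fill factor
= 168 * 0.95
= 159.6 tonnes

159.6 tonnes


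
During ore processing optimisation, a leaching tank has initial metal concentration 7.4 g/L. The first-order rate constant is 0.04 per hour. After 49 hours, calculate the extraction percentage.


Compute the exponent:
-k * t = -0.04 * 49 = -1.96
Remaining concentration:
C = 7.4 * exp(-1.96)
= 7.4 * 0.1408584209
= 1.042352315 g/L
Extracted = 7.4 - 1.042352315 = 6.357647685 g/L
Extraction % = 6.357647685 / 7.4 * 100
= 85.9142%

85.9142%


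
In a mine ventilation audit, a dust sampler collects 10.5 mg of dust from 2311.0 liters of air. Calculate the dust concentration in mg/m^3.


Convert liters to m^3: 1 m^3 = 1000 L
Concentration = mass / volume * 1000
= 10.5 / 2311.0 * 1000
= 0.004543487668 * 1000
= 4.5435 mg/m^3

4.5435 mg/m^3


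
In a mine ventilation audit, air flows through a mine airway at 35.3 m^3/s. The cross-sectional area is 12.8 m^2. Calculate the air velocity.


2.7578 m/s

Velocity = flow rate / cross-sectional area
= 35.3 / 12.8
= 2.7578 m/s


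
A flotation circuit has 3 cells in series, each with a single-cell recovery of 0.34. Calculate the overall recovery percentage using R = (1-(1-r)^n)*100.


Complement of single-cell recovery:
1 - r = 1 - 0.34 = 0.66
Raise to power n:
(1 - r)^3 = 0.66^3 = 0.287496
Overall recovery:
R = (1 - 0.287496) * 100
= 71.2504%

71.2504%


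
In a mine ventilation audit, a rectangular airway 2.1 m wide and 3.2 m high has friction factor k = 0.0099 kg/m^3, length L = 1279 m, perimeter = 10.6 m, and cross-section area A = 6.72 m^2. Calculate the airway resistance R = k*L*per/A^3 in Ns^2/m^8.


0.4423 Ns^2/m^8

Compute the numerator:
k * L * per = 0.0099 * 1279 * 10.6
= 134.21826
Compute the denominator:
A^3 = 6.72^3 = 303.464448
Resistance:
R = 134.21826 / 303.464448
= 0.4423 Ns^2/m^8


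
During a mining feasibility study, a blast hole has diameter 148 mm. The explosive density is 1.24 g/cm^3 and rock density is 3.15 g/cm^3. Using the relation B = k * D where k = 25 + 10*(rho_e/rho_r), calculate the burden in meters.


First, compute k:
rho_e / rho_r = 1.24 / 3.15 = 0.3936507937
k = 25 + 10 * 0.3936507937 = 28.93650794
Then, compute burden:
B = k * D / 1000 = 28.93650794 * 148 / 1000
= 4282.603175 / 1000
= 4.2826 m

4.2826 m


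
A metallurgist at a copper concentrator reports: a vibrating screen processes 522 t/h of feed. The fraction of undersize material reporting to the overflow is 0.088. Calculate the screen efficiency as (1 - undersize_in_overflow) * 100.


91.2%

Screen efficiency = (1 - fraction of undersize in overflow) * 100
= (1 - 0.088) * 100
= 0.912 * 100
= 91.2%


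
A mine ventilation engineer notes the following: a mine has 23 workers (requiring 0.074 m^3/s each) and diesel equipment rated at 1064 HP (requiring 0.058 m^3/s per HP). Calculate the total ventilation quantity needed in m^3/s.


Airflow for workers:
Q_people = 23 * 0.074 = 1.702 m^3/s
Airflow for diesel equipment:
Q_diesel = 1064 * 0.058 = 61.712 m^3/s
Total ventilation:
Q_total = 1.702 + 61.712
= 63.414 m^3/s

63.414 m^3/s


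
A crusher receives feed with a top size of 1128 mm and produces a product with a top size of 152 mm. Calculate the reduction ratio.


7.4211

Reduction ratio = feed size / product size
= 1128 / 152
= 7.4211


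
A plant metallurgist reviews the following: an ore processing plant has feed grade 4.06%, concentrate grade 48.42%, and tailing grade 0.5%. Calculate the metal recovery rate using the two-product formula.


88.5996%

Using the two-product formula:
R = 100 * c * (f - t) / (f * (c - t))
Numerator = 100 * 48.42 * (4.06 - 0.5)
= 100 * 48.42 * 3.56
= 17237.52
Denominator = 4.06 * (48.42 - 0.5)
= 4.06 * 47.92
= 194.5552
R = 17237.52 / 194.5552
= 88.5996%


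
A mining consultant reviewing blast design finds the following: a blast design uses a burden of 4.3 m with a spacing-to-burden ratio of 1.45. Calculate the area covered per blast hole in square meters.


First, find the spacing:
Spacing = burden * ratio = 4.3 * 1.45
= 6.235 m
Then, calculate the area:
Area = burden * spacing = 4.3 * 6.235
= 26.8105 m^2

26.8105 m^2


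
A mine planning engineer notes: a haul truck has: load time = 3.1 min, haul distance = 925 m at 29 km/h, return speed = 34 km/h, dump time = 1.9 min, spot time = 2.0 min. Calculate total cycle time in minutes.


Convert haul speed to m/min: 29 * 1000/60 = 483.3333333 m/min
Haul time = 925 / 483.3333333 = 1.913793103 min
Convert return speed to m/min: 34 * 1000/60 = 566.6666667 m/min
Return time = 925 / 566.6666667 = 1.632352941 min
Total cycle time:
= 3.1 + 1.913793103 + 1.9 + 1.632352941 + 2.0
= 10.5461 min

10.5461 min


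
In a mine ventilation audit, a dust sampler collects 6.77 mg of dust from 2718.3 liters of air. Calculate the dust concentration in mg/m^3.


Convert liters to m^3: 1 m^3 = 1000 L
Concentration = mass / volume * 1000
= 6.77 / 2718.3 * 1000
= 0.002490527168 * 1000
= 2.4905 mg/m^3

2.4905 mg/m^3


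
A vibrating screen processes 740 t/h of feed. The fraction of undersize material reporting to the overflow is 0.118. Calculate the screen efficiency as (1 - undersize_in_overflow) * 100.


88.2%

Screen efficiency = (1 - fraction of undersize in overflow) * 100
= (1 - 0.118) * 100
= 0.882 * 100
= 88.2%


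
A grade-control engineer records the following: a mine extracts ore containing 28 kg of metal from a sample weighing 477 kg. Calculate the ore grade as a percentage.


Ore grade = (metal mass / ore mass) * 100
= (28 / 477) * 100
= 0.05870020964 * 100
= 5.87%

5.87%


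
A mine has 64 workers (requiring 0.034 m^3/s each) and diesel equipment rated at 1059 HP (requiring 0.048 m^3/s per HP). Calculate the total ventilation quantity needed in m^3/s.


53.008 m^3/s

Airflow for workers:
Q_people = 64 * 0.034 = 2.176 m^3/s
Airflow for diesel equipment:
Q_diesel = 1059 * 0.048 = 50.832 m^3/s
Total ventilation:
Q_total = 2.176 + 50.832
= 53.008 m^3/s


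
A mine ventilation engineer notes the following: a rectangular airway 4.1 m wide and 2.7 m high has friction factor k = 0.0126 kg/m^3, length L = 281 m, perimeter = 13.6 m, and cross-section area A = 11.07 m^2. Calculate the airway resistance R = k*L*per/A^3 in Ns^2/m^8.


Compute the numerator:
k * L * per = 0.0126 * 281 * 13.6
= 48.15216
Compute the denominator:
A^3 = 11.07^3 = 1356.572043
Resistance:
R = 48.15216 / 1356.572043
= 0.0355 Ns^2/m^8

0.0355 Ns^2/m^8


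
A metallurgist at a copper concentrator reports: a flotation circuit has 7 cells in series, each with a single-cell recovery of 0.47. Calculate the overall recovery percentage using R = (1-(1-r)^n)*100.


98.8253%

Complement of single-cell recovery:
1 - r = 1 - 0.47 = 0.53
Raise to power n:
(1 - r)^7 = 0.53^7 = 0.0117471114
Overall recovery:
R = (1 - 0.0117471114) * 100
= 98.8253%


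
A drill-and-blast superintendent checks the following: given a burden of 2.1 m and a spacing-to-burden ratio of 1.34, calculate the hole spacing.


Spacing = burden * ratio
= 2.1 * 1.34
= 2.814 m

2.814 m


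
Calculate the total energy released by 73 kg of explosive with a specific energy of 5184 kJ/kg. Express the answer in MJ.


378.432 MJ

Energy = mass * specific_energy / 1000
= 73 * 5184 / 1000
= 378432 / 1000
= 378.432 MJ


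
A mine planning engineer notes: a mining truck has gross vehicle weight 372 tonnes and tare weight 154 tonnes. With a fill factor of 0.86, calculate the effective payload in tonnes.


187.48 tonnes

Maximum payload = gross - tare
= 372 - 154 = 218 tonnes
Effective payload = max payload * fill factor
= 218 * 0.86
= 187.48 tonnes


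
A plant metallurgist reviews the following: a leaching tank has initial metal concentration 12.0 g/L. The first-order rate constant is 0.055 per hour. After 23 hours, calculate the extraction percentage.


71.7761%

Compute the exponent:
-k * t = -0.055 * 23 = -1.265
Remaining concentration:
C = 12.0 * exp(-1.265)
= 12.0 * 0.2822392961
= 3.386871554 g/L
Extracted = 12.0 - 3.386871554 = 8.613128446 g/L
Extraction % = 8.613128446 / 12.0 * 100
= 71.7761%


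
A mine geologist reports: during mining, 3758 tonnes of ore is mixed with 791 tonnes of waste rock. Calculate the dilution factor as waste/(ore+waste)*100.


17.3884%

Total material = ore + waste
= 3758 + 791 = 4549 tonnes
Dilution = waste / total * 100
= 791 / 4549 * 100
= 0.1738843702 * 100
= 17.3884%


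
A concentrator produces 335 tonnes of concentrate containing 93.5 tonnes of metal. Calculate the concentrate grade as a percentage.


Grade = (metal in concentrate / concentrate mass) * 100
= (93.5 / 335) * 100
= 0.2791044776 * 100
= 27.9104%

27.9104%


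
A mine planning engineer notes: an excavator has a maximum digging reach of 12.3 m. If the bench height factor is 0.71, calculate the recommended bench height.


Bench height = reach * factor
= 12.3 * 0.71
= 8.733 m

8.733 m


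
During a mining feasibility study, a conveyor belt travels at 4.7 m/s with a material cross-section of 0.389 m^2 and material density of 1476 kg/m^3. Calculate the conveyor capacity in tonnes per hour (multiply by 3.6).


Volumetric flow = speed * area
= 4.7 * 0.389 = 1.8283 m^3/s
Mass flow = volumetric * density
= 1.8283 * 1476 = 2698.5708 kg/s
Convert to t/h: multiply by 3.6
Capacity = 2698.5708 * 3.6
= 9714.8549 t/h

9714.8549 t/h


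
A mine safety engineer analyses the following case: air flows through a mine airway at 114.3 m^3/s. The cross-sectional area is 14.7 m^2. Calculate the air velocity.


Velocity = flow rate / cross-sectional area
= 114.3 / 14.7
= 7.7755 m/s

7.7755 m/s


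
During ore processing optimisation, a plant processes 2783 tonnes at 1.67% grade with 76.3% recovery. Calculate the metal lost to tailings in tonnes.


11.0148 tonnes

Total metal in feed:
= 2783 * 1.67 / 100 = 46.4761 tonnes
Metal recovered:
= 46.4761 * 76.3 / 100 = 35.4612643 tonnes
Metal lost to tailings:
= 46.4761 - 35.4612643
= 11.0148 tonnes


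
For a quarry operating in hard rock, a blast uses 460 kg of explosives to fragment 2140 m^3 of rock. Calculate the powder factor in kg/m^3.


Powder factor = explosive mass / rock volume
= 460 / 2140
= 0.215 kg/m^3

0.215 kg/m^3


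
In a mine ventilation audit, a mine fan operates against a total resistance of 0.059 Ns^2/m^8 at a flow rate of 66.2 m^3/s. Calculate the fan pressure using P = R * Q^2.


258.564 Pa

Compute Q^2:
Q^2 = 66.2^2 = 4382.44
Compute pressure:
P = R * Q^2 = 0.059 * 4382.44
= 258.564 Pa


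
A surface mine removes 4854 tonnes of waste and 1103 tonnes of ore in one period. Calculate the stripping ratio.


Stripping ratio = waste tonnage / ore tonnage
= 4854 / 1103
= 4.4007

4.4007


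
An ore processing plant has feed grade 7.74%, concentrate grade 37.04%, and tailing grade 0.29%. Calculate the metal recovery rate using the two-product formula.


Using the two-product formula:
R = 100 * c * (f - t) / (f * (c - t))
Numerator = 100 * 37.04 * (7.74 - 0.29)
= 100 * 37.04 * 7.45
= 27594.8
Denominator = 7.74 * (37.04 - 0.29)
= 7.74 * 36.75
= 284.445
R = 27594.8 / 284.445
= 97.0128%

97.0128%


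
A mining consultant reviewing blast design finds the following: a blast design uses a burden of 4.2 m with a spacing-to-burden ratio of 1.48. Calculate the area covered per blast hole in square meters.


26.1072 m^2

First, find the spacing:
Spacing = burden * ratio = 4.2 * 1.48
= 6.216 m
Then, calculate the area:
Area = burden * spacing = 4.2 * 6.216
= 26.1072 m^2


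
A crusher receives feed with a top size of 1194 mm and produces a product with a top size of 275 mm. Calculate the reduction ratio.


Reduction ratio = feed size / product size
= 1194 / 275
= 4.3418

4.3418


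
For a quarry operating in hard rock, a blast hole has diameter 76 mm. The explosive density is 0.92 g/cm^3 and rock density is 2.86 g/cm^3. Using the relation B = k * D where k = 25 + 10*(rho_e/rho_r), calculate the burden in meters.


First, compute k:
rho_e / rho_r = 0.92 / 2.86 = 0.3216783217
k = 25 + 10 * 0.3216783217 = 28.21678322
Then, compute burden:
B = k * D / 1000 = 28.21678322 * 76 / 1000
= 2144.475524 / 1000
= 2.1445 m

2.1445 m


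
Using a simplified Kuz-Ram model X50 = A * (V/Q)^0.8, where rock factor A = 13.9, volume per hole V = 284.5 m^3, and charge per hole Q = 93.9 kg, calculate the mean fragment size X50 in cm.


Compute V/Q:
V/Q = 284.5 / 93.9 = 3.029818956
Raise to the power 0.8:
(V/Q)^0.8 = 3.029818956^0.8 = 2.427355259
Multiply by A:
X50 = 13.9 * 2.427355259
= 33.7402 cm

33.7402 cm


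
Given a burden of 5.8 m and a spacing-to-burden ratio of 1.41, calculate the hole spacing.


Spacing = burden * ratio
= 5.8 * 1.41
= 8.178 m

8.178 m


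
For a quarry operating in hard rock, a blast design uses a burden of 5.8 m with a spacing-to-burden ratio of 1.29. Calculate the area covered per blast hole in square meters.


43.3956 m^2

First, find the spacing:
Spacing = burden * ratio = 5.8 * 1.29
= 7.482 m
Then, calculate the area:
Area = burden * spacing = 5.8 * 7.482
= 43.3956 m^2


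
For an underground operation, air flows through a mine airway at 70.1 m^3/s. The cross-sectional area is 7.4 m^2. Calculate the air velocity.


Velocity = flow rate / cross-sectional area
= 70.1 / 7.4
= 9.473 m/s

9.473 m/s


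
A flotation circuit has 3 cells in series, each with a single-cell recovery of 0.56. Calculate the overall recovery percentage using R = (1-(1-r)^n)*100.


Complement of single-cell recovery:
1 - r = 1 - 0.56 = 0.44
Raise to power n:
(1 - r)^3 = 0.44^3 = 0.085184
Overall recovery:
R = (1 - 0.085184) * 100
= 91.4816%

91.4816%


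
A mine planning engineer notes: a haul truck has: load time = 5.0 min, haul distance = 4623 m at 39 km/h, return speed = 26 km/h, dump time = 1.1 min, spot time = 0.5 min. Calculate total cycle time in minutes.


Convert haul speed to m/min: 39 * 1000/60 = 650 m/min
Haul time = 4623 / 650 = 7.112307692 min
Convert return speed to m/min: 26 * 1000/60 = 433.3333333 m/min
Return time = 4623 / 433.3333333 = 10.66846154 min
Total cycle time:
= 5.0 + 7.112307692 + 1.1 + 10.66846154 + 0.5
= 24.3808 min

24.3808 min


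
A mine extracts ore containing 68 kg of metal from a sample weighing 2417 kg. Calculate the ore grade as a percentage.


2.8134%

Ore grade = (metal mass / ore mass) * 100
= (68 / 2417) * 100
= 0.02813405048 * 100
= 2.8134%


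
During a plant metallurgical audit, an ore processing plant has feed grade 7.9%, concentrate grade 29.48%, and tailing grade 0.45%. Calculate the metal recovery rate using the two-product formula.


95.7656%

Using the two-product formula:
R = 100 * c * (f - t) / (f * (c - t))
Numerator = 100 * 29.48 * (7.9 - 0.45)
= 100 * 29.48 * 7.45
= 21962.6
Denominator = 7.9 * (29.48 - 0.45)
= 7.9 * 29.03
= 229.337
R = 21962.6 / 229.337
= 95.7656%


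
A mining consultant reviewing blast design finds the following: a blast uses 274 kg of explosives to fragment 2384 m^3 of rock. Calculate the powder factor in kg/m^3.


0.1149 kg/m^3

Powder factor = explosive mass / rock volume
= 274 / 2384
= 0.1149 kg/m^3


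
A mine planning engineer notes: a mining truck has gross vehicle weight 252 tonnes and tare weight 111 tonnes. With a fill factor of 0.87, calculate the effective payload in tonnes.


122.67 tonnes

Maximum payload = gross - tare
= 252 - 111 = 141 tonnes
Effective payload = max payload * fill factor
= 141 * 0.87
= 122.67 tonnes


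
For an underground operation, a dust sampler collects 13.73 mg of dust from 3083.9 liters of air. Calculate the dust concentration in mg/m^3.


Convert liters to m^3: 1 m^3 = 1000 L
Concentration = mass / volume * 1000
= 13.73 / 3083.9 * 1000
= 0.004452154739 * 1000
= 4.4522 mg/m^3

4.4522 mg/m^3


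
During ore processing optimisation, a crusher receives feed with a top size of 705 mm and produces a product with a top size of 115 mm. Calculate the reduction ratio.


Reduction ratio = feed size / product size
= 705 / 115
= 6.1304

6.1304


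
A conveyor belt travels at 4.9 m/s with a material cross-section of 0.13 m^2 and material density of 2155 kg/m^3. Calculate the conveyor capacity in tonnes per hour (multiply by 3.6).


4941.846 t/h

Volumetric flow = speed * area
= 4.9 * 0.13 = 0.637 m^3/s
Mass flow = volumetric * density
= 0.637 * 2155 = 1372.735 kg/s
Convert to t/h: multiply by 3.6
Capacity = 1372.735 * 3.6
= 4941.846 t/h


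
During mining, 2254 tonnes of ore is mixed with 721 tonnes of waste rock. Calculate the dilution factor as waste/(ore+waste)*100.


24.2353%

Total material = ore + waste
= 2254 + 721 = 2975 tonnes
Dilution = waste / total * 100
= 721 / 2975 * 100
= 0.2423529412 * 100
= 24.2353%


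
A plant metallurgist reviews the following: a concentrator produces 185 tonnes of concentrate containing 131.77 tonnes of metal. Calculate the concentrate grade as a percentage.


71.227%

Grade = (metal in concentrate / concentrate mass) * 100
= (131.77 / 185) * 100
= 0.7122702703 * 100
= 71.227%


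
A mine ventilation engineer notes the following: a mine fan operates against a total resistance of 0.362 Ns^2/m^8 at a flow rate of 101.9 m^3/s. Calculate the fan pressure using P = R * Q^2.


3758.8668 Pa

Compute Q^2:
Q^2 = 101.9^2 = 10383.61
Compute pressure:
P = R * Q^2 = 0.362 * 10383.61
= 3758.8668 Pa


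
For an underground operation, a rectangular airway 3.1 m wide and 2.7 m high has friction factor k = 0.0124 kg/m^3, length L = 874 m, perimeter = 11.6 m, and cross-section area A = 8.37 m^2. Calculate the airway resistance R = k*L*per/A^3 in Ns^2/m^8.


0.2144 Ns^2/m^8

Compute the numerator:
k * L * per = 0.0124 * 874 * 11.6
= 125.71616
Compute the denominator:
A^3 = 8.37^3 = 586.376253
Resistance:
R = 125.71616 / 586.376253
= 0.2144 Ns^2/m^8


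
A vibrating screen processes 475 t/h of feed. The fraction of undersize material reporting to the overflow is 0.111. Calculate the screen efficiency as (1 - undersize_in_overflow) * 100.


Screen efficiency = (1 - fraction of undersize in overflow) * 100
= (1 - 0.111) * 100
= 0.889 * 100
= 88.9%

88.9%


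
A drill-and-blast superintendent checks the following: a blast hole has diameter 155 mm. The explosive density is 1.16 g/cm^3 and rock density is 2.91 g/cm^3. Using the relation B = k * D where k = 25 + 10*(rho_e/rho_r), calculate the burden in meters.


4.4929 m

First, compute k:
rho_e / rho_r = 1.16 / 2.91 = 0.3986254296
k = 25 + 10 * 0.3986254296 = 28.9862543
Then, compute burden:
B = k * D / 1000 = 28.9862543 * 155 / 1000
= 4492.869416 / 1000
= 4.4929 m


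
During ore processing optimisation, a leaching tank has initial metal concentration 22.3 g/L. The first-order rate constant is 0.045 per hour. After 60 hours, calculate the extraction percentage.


Compute the exponent:
-k * t = -0.045 * 60 = -2.7
Remaining concentration:
C = 22.3 * exp(-2.7)
= 22.3 * 0.06720551274
= 1.498682934 g/L
Extracted = 22.3 - 1.498682934 = 20.80131707 g/L
Extraction % = 20.80131707 / 22.3 * 100
= 93.2794%

93.2794%


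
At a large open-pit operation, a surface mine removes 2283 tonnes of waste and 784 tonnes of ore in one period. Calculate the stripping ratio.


2.912

Stripping ratio = waste tonnage / ore tonnage
= 2283 / 784
= 2.912


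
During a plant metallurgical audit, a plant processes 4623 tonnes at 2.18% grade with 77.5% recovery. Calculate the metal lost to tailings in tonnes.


Total metal in feed:
= 4623 * 2.18 / 100 = 100.7814 tonnes
Metal recovered:
= 100.7814 * 77.5 / 100 = 78.105585 tonnes
Metal lost to tailings:
= 100.7814 - 78.105585
= 22.6758 tonnes

22.6758 tonnes


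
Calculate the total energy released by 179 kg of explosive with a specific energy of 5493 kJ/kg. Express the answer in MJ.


983.247 MJ

Energy = mass * specific_energy / 1000
= 179 * 5493 / 1000
= 983247 / 1000
= 983.247 MJ


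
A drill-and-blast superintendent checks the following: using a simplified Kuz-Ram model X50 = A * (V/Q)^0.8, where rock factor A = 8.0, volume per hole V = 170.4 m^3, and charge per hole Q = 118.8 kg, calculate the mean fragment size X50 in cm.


10.6761 cm

Compute V/Q:
V/Q = 170.4 / 118.8 = 1.434343434
Raise to the power 0.8:
(V/Q)^0.8 = 1.434343434^0.8 = 1.334512112
Multiply by A:
X50 = 8.0 * 1.334512112
= 10.6761 cm


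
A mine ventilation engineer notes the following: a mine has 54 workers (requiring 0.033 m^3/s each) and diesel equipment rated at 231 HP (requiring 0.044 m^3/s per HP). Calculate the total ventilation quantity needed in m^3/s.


Airflow for workers:
Q_people = 54 * 0.033 = 1.782 m^3/s
Airflow for diesel equipment:
Q_diesel = 231 * 0.044 = 10.164 m^3/s
Total ventilation:
Q_total = 1.782 + 10.164
= 11.946 m^3/s

11.946 m^3/s


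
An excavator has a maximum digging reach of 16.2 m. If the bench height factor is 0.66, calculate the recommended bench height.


Bench height = reach * factor
= 16.2 * 0.66
= 10.692 m

10.692 m


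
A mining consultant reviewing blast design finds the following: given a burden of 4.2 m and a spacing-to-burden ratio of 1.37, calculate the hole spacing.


5.754 m

Spacing = burden * ratio
= 4.2 * 1.37
= 5.754 m


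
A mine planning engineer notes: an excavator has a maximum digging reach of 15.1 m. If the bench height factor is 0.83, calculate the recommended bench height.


Bench height = reach * factor
= 15.1 * 0.83
= 12.533 m

12.533 m


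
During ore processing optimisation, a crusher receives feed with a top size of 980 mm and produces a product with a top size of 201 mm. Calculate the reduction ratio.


4.8756

Reduction ratio = feed size / product size
= 980 / 201
= 4.8756


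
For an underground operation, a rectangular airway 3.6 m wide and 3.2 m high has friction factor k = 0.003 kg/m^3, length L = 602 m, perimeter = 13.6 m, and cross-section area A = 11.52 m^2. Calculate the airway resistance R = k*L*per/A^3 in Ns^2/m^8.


Compute the numerator:
k * L * per = 0.003 * 602 * 13.6
= 24.5616
Compute the denominator:
A^3 = 11.52^3 = 1528.823808
Resistance:
R = 24.5616 / 1528.823808
= 0.0161 Ns^2/m^8

0.0161 Ns^2/m^8


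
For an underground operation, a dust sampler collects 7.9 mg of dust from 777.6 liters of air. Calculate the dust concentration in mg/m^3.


Convert liters to m^3: 1 m^3 = 1000 L
Concentration = mass / volume * 1000
= 7.9 / 777.6 * 1000
= 0.01015946502 * 1000
= 10.1595 mg/m^3

10.1595 mg/m^3


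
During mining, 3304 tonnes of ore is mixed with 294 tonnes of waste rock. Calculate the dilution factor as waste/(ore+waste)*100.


Total material = ore + waste
= 3304 + 294 = 3598 tonnes
Dilution = waste / total * 100
= 294 / 3598 * 100
= 0.08171206226 * 100
= 8.1712%

8.1712%


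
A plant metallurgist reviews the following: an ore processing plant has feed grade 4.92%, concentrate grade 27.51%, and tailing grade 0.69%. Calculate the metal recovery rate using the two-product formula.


Using the two-product formula:
R = 100 * c * (f - t) / (f * (c - t))
Numerator = 100 * 27.51 * (4.92 - 0.69)
= 100 * 27.51 * 4.23
= 11636.73
Denominator = 4.92 * (27.51 - 0.69)
= 4.92 * 26.82
= 131.9544
R = 11636.73 / 131.9544
= 88.1875%

88.1875%


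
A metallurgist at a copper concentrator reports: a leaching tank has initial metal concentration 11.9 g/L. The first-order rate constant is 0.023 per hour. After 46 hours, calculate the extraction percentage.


Compute the exponent:
-k * t = -0.023 * 46 = -1.058
Remaining concentration:
C = 11.9 * exp(-1.058)
= 11.9 * 0.3471494153
= 4.131078042 g/L
Extracted = 11.9 - 4.131078042 = 7.768921958 g/L
Extraction % = 7.768921958 / 11.9 * 100
= 65.2851%

65.2851%


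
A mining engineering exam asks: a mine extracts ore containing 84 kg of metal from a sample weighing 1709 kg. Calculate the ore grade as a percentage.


4.9152%

Ore grade = (metal mass / ore mass) * 100
= (84 / 1709) * 100
= 0.04915155061 * 100
= 4.9152%


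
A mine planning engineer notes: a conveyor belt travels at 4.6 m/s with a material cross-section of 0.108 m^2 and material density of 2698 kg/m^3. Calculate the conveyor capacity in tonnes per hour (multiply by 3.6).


4825.319 t/h

Volumetric flow = speed * area
= 4.6 * 0.108 = 0.4968 m^3/s
Mass flow = volumetric * density
= 0.4968 * 2698 = 1340.3664 kg/s
Convert to t/h: multiply by 3.6
Capacity = 1340.3664 * 3.6
= 4825.319 t/h


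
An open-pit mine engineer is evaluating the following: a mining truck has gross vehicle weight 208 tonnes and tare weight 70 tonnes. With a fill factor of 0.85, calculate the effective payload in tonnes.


117.3 tonnes

Maximum payload = gross - tare
= 208 - 70 = 138 tonnes
Effective payload = max payload * fill factor
= 138 * 0.85
= 117.3 tonnes


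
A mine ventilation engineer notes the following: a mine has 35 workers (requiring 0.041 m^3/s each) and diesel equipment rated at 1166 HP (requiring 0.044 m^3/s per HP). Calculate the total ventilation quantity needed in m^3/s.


52.739 m^3/s

Airflow for workers:
Q_people = 35 * 0.041 = 1.435 m^3/s
Airflow for diesel equipment:
Q_diesel = 1166 * 0.044 = 51.304 m^3/s
Total ventilation:
Q_total = 1.435 + 51.304
= 52.739 m^3/s


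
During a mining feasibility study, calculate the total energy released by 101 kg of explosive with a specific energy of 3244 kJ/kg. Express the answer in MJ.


Energy = mass * specific_energy / 1000
= 101 * 3244 / 1000
= 327644 / 1000
= 327.644 MJ

327.644 MJ


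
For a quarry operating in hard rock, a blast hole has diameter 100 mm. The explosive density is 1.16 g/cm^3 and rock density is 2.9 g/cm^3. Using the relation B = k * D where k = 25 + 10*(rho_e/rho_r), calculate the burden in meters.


2.9 m

First, compute k:
rho_e / rho_r = 1.16 / 2.9 = 0.4
k = 25 + 10 * 0.4 = 29
Then, compute burden:
B = k * D / 1000 = 29 * 100 / 1000
= 2900 / 1000
= 2.9 m


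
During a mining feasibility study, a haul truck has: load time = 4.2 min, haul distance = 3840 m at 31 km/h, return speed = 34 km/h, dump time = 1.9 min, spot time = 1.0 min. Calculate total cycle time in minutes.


21.3087 min

Convert haul speed to m/min: 31 * 1000/60 = 516.6666667 m/min
Haul time = 3840 / 516.6666667 = 7.432258065 min
Convert return speed to m/min: 34 * 1000/60 = 566.6666667 m/min
Return time = 3840 / 566.6666667 = 6.776470588 min
Total cycle time:
= 4.2 + 7.432258065 + 1.9 + 6.776470588 + 1.0
= 21.3087 min


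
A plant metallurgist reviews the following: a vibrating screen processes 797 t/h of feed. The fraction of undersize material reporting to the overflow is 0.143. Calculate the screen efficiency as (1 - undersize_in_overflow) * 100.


85.7%

Screen efficiency = (1 - fraction of undersize in overflow) * 100
= (1 - 0.143) * 100
= 0.857 * 100
= 85.7%


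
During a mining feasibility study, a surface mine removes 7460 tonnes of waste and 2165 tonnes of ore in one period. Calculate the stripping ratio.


3.4457

Stripping ratio = waste tonnage / ore tonnage
= 7460 / 2165
= 3.4457


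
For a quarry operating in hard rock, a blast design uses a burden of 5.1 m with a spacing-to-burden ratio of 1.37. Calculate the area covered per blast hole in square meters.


First, find the spacing:
Spacing = burden * ratio = 5.1 * 1.37
= 6.987 m
Then, calculate the area:
Area = burden * spacing = 5.1 * 6.987
= 35.6337 m^2

35.6337 m^2


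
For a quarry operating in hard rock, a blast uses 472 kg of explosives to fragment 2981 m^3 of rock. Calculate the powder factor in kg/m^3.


Powder factor = explosive mass / rock volume
= 472 / 2981
= 0.1583 kg/m^3

0.1583 kg/m^3


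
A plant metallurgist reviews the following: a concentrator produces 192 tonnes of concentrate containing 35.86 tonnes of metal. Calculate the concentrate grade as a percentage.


Grade = (metal in concentrate / concentrate mass) * 100
= (35.86 / 192) * 100
= 0.1867708333 * 100
= 18.6771%

18.6771%


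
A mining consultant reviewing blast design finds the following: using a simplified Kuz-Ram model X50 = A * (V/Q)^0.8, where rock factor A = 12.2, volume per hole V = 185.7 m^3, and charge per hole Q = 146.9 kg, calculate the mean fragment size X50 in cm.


Compute V/Q:
V/Q = 185.7 / 146.9 = 1.264125255
Raise to the power 0.8:
(V/Q)^0.8 = 1.264125255^0.8 = 1.206235446
Multiply by A:
X50 = 12.2 * 1.206235446
= 14.7161 cm

14.7161 cm


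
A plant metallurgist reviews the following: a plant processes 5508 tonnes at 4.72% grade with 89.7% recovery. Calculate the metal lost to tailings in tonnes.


Total metal in feed:
= 5508 * 4.72 / 100 = 259.9776 tonnes
Metal recovered:
= 259.9776 * 89.7 / 100 = 233.1999072 tonnes
Metal lost to tailings:
= 259.9776 - 233.1999072
= 26.7777 tonnes

26.7777 tonnes


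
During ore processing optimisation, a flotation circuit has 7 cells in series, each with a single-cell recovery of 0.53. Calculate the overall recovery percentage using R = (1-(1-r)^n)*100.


99.4934%

Complement of single-cell recovery:
1 - r = 1 - 0.53 = 0.47
Raise to power n:
(1 - r)^7 = 0.47^7 = 0.005066231205
Overall recovery:
R = (1 - 0.005066231205) * 100
= 99.4934%


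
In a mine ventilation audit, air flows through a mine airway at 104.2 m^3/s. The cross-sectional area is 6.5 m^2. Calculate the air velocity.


16.0308 m/s

Velocity = flow rate / cross-sectional area
= 104.2 / 6.5
= 16.0308 m/s


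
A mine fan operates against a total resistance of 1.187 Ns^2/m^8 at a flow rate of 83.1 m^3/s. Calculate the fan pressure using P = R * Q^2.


Compute Q^2:
Q^2 = 83.1^2 = 6905.61
Compute pressure:
P = R * Q^2 = 1.187 * 6905.61
= 8196.9591 Pa

8196.9591 Pa


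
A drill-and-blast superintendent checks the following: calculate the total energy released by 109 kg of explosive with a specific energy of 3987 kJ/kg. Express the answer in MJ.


434.583 MJ

Energy = mass * specific_energy / 1000
= 109 * 3987 / 1000
= 434583 / 1000
= 434.583 MJ


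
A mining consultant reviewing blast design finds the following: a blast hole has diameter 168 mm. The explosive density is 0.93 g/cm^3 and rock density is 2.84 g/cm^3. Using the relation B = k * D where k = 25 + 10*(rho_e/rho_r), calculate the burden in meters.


First, compute k:
rho_e / rho_r = 0.93 / 2.84 = 0.3274647887
k = 25 + 10 * 0.3274647887 = 28.27464789
Then, compute burden:
B = k * D / 1000 = 28.27464789 * 168 / 1000
= 4750.140845 / 1000
= 4.7501 m

4.7501 m
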